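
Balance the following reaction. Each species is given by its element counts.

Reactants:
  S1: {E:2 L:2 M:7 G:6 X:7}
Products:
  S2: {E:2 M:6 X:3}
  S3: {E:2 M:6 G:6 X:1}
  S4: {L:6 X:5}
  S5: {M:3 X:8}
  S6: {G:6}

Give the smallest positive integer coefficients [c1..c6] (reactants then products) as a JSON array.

Coefficients: [6, 5, 1, 2, 2, 5]

E: 6·2 = 12 | 5·2+1·2+2·0+2·0+5·0 = 12
L: 6·2 = 12 | 5·0+1·0+2·6+2·0+5·0 = 12
M: 6·7 = 42 | 5·6+1·6+2·0+2·3+5·0 = 42
G: 6·6 = 36 | 5·0+1·6+2·0+2·0+5·6 = 36
X: 6·7 = 42 | 5·3+1·1+2·5+2·8+5·0 = 42
gcd(6,5,1,2,2,5) = 1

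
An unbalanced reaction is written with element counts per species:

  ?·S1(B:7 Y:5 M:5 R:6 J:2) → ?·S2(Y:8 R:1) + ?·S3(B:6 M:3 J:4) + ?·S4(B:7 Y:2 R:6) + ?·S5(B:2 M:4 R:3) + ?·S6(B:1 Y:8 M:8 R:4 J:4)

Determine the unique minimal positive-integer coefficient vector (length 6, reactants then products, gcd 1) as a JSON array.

B: 6·7 = 42 | 2·0+2·6+3·7+4·2+1·1 = 42
Y: 6·5 = 30 | 2·8+2·0+3·2+4·0+1·8 = 30
M: 6·5 = 30 | 2·0+2·3+3·0+4·4+1·8 = 30
R: 6·6 = 36 | 2·1+2·0+3·6+4·3+1·4 = 36
J: 6·2 = 12 | 2·0+2·4+3·0+4·0+1·4 = 12
gcd(6,2,2,3,4,1) = 1

Coefficients: [6, 2, 2, 3, 4, 1]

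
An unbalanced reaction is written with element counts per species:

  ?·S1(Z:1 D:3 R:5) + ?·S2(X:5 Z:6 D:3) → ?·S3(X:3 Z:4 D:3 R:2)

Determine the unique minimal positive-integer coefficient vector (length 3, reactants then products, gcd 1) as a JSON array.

Coefficients: [2, 3, 5]

X: 2·0+3·5 = 15 | 5·3 = 15
Z: 2·1+3·6 = 20 | 5·4 = 20
D: 2·3+3·3 = 15 | 5·3 = 15
R: 2·5+3·0 = 10 | 5·2 = 10
gcd(2,3,5) = 1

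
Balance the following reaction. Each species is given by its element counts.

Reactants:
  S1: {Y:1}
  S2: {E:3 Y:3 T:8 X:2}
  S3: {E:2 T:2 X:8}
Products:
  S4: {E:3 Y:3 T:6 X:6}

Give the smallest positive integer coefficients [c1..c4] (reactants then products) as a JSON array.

E: 6·0+3·3+3·2 = 15 | 5·3 = 15
Y: 6·1+3·3+3·0 = 15 | 5·3 = 15
T: 6·0+3·8+3·2 = 30 | 5·6 = 30
X: 6·0+3·2+3·8 = 30 | 5·6 = 30
gcd(6,3,3,5) = 1

Coefficients: [6, 3, 3, 5]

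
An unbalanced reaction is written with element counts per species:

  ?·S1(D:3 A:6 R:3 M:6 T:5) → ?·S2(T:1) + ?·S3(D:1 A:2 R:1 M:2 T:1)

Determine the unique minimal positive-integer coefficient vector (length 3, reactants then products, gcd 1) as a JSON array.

D: 1·3 = 3 | 2·0+3·1 = 3
A: 1·6 = 6 | 2·0+3·2 = 6
R: 1·3 = 3 | 2·0+3·1 = 3
M: 1·6 = 6 | 2·0+3·2 = 6
T: 1·5 = 5 | 2·1+3·1 = 5
gcd(1,2,3) = 1

Coefficients: [1, 2, 3]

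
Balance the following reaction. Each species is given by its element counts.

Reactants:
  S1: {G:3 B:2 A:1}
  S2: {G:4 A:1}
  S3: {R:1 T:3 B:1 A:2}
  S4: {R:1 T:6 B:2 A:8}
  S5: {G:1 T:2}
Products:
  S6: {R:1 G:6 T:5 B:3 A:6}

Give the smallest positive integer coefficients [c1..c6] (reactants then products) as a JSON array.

Coefficients: [4, 4, 3, 2, 2, 5]

R: 4·0+4·0+3·1+2·1+2·0 = 5 | 5·1 = 5
G: 4·3+4·4+3·0+2·0+2·1 = 30 | 5·6 = 30
T: 4·0+4·0+3·3+2·6+2·2 = 25 | 5·5 = 25
B: 4·2+4·0+3·1+2·2+2·0 = 15 | 5·3 = 15
A: 4·1+4·1+3·2+2·8+2·0 = 30 | 5·6 = 30
gcd(4,4,3,2,2,5) = 1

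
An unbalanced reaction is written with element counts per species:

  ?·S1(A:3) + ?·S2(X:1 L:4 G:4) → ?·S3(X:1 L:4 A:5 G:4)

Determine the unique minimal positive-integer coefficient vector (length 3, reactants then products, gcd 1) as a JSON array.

X: 5·0+3·1 = 3 | 3·1 = 3
L: 5·0+3·4 = 12 | 3·4 = 12
A: 5·3+3·0 = 15 | 3·5 = 15
G: 5·0+3·4 = 12 | 3·4 = 12
gcd(5,3,3) = 1

Coefficients: [5, 3, 3]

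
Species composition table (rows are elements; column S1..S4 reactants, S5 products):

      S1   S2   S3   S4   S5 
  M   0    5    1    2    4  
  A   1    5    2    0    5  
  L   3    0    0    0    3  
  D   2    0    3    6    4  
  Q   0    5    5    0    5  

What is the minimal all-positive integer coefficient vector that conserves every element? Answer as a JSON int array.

Coefficients: [6, 4, 2, 1, 6]

M: 6·0+4·5+2·1+1·2 = 24 | 6·4 = 24
A: 6·1+4·5+2·2+1·0 = 30 | 6·5 = 30
L: 6·3+4·0+2·0+1·0 = 18 | 6·3 = 18
D: 6·2+4·0+2·3+1·6 = 24 | 6·4 = 24
Q: 6·0+4·5+2·5+1·0 = 30 | 6·5 = 30
gcd(6,4,2,1,6) = 1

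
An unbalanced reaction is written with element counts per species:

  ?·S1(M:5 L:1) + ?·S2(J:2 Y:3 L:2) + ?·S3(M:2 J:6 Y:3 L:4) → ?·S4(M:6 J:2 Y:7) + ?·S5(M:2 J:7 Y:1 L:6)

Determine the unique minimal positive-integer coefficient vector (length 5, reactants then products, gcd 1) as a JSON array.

M: 2·5+1·0+5·2 = 20 | 2·6+4·2 = 20
J: 2·0+1·2+5·6 = 32 | 2·2+4·7 = 32
Y: 2·0+1·3+5·3 = 18 | 2·7+4·1 = 18
L: 2·1+1·2+5·4 = 24 | 2·0+4·6 = 24
gcd(2,1,5,2,4) = 1

Coefficients: [2, 1, 5, 2, 4]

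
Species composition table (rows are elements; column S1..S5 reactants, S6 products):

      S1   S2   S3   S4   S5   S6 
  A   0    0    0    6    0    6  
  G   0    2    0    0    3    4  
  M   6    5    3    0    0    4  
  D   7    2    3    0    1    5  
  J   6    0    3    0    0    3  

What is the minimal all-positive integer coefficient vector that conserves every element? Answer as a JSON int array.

Coefficients: [2, 1, 1, 5, 6, 5]

A: 2·0+1·0+1·0+5·6+6·0 = 30 | 5·6 = 30
G: 2·0+1·2+1·0+5·0+6·3 = 20 | 5·4 = 20
M: 2·6+1·5+1·3+5·0+6·0 = 20 | 5·4 = 20
D: 2·7+1·2+1·3+5·0+6·1 = 25 | 5·5 = 25
J: 2·6+1·0+1·3+5·0+6·0 = 15 | 5·3 = 15
gcd(2,1,1,5,6,5) = 1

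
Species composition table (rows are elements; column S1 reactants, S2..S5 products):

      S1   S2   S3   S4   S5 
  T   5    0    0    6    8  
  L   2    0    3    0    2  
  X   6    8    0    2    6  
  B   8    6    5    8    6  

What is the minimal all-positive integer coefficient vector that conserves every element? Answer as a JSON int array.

T: 6·5 = 30 | 2·0+2·0+1·6+3·8 = 30
L: 6·2 = 12 | 2·0+2·3+1·0+3·2 = 12
X: 6·6 = 36 | 2·8+2·0+1·2+3·6 = 36
B: 6·8 = 48 | 2·6+2·5+1·8+3·6 = 48
gcd(6,2,2,1,3) = 1

Coefficients: [6, 2, 2, 1, 3]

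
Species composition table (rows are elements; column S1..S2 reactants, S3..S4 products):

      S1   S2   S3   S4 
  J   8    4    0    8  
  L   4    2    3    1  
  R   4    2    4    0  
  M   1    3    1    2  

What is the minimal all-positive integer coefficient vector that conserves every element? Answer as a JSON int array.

Coefficients: [3, 4, 5, 5]

J: 3·8+4·4 = 40 | 5·0+5·8 = 40
L: 3·4+4·2 = 20 | 5·3+5·1 = 20
R: 3·4+4·2 = 20 | 5·4+5·0 = 20
M: 3·1+4·3 = 15 | 5·1+5·2 = 15
gcd(3,4,5,5) = 1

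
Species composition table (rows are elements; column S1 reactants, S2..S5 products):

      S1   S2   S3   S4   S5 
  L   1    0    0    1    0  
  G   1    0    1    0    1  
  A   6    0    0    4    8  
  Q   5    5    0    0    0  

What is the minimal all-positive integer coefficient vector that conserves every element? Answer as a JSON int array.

Coefficients: [4, 4, 3, 4, 1]

L: 4·1 = 4 | 4·0+3·0+4·1+1·0 = 4
G: 4·1 = 4 | 4·0+3·1+4·0+1·1 = 4
A: 4·6 = 24 | 4·0+3·0+4·4+1·8 = 24
Q: 4·5 = 20 | 4·5+3·0+4·0+1·0 = 20
gcd(4,4,3,4,1) = 1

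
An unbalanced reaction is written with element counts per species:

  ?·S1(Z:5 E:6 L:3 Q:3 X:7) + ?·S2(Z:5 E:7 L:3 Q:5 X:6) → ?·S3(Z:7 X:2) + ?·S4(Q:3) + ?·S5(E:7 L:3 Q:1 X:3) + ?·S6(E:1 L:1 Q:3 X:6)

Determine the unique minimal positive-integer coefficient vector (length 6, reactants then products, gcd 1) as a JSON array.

Z: 4·5+3·5 = 35 | 5·7+4·0+6·0+3·0 = 35
E: 4·6+3·7 = 45 | 5·0+4·0+6·7+3·1 = 45
L: 4·3+3·3 = 21 | 5·0+4·0+6·3+3·1 = 21
Q: 4·3+3·5 = 27 | 5·0+4·3+6·1+3·3 = 27
X: 4·7+3·6 = 46 | 5·2+4·0+6·3+3·6 = 46
gcd(4,3,5,4,6,3) = 1

Coefficients: [4, 3, 5, 4, 6, 3]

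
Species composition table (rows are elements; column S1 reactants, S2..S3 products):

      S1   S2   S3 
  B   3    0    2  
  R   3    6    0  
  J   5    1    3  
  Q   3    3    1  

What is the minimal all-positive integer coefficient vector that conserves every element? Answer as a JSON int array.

Coefficients: [2, 1, 3]

B: 2·3 = 6 | 1·0+3·2 = 6
R: 2·3 = 6 | 1·6+3·0 = 6
J: 2·5 = 10 | 1·1+3·3 = 10
Q: 2·3 = 6 | 1·3+3·1 = 6
gcd(2,1,3) = 1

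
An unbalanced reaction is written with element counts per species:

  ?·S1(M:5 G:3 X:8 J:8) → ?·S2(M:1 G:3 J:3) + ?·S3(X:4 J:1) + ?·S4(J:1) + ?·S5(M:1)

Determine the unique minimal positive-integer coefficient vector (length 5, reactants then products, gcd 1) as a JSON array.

Coefficients: [1, 1, 2, 3, 4]

M: 1·5 = 5 | 1·1+2·0+3·0+4·1 = 5
G: 1·3 = 3 | 1·3+2·0+3·0+4·0 = 3
X: 1·8 = 8 | 1·0+2·4+3·0+4·0 = 8
J: 1·8 = 8 | 1·3+2·1+3·1+4·0 = 8
gcd(1,1,2,3,4) = 1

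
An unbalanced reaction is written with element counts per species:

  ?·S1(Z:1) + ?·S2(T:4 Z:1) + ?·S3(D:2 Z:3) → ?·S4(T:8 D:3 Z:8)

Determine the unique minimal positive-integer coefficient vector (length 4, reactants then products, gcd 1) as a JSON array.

Coefficients: [3, 4, 3, 2]

T: 3·0+4·4+3·0 = 16 | 2·8 = 16
D: 3·0+4·0+3·2 = 6 | 2·3 = 6
Z: 3·1+4·1+3·3 = 16 | 2·8 = 16
gcd(3,4,3,2) = 1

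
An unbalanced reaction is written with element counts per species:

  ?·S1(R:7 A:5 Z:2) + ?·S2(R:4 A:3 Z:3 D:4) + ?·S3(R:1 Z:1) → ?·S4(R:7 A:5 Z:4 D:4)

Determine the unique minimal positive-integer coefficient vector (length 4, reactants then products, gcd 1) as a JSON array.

R: 2·7+5·4+1·1 = 35 | 5·7 = 35
A: 2·5+5·3+1·0 = 25 | 5·5 = 25
Z: 2·2+5·3+1·1 = 20 | 5·4 = 20
D: 2·0+5·4+1·0 = 20 | 5·4 = 20
gcd(2,5,1,5) = 1

Coefficients: [2, 5, 1, 5]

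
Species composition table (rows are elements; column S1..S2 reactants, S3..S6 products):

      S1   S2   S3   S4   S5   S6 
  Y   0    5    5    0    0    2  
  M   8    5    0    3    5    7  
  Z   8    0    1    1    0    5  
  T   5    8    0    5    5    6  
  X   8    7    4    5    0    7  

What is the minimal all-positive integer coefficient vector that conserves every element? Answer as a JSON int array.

Y: 4·0+5·5 = 25 | 3·5+4·0+2·0+5·2 = 25
M: 4·8+5·5 = 57 | 3·0+4·3+2·5+5·7 = 57
Z: 4·8+5·0 = 32 | 3·1+4·1+2·0+5·5 = 32
T: 4·5+5·8 = 60 | 3·0+4·5+2·5+5·6 = 60
X: 4·8+5·7 = 67 | 3·4+4·5+2·0+5·7 = 67
gcd(4,5,3,4,2,5) = 1

Coefficients: [4, 5, 3, 4, 2, 5]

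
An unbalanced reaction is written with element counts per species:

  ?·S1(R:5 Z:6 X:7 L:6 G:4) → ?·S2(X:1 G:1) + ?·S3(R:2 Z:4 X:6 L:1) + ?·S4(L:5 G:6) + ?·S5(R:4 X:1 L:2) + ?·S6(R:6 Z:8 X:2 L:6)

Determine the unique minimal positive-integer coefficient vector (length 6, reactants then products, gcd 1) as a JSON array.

Coefficients: [6, 6, 5, 3, 2, 2]

R: 6·5 = 30 | 6·0+5·2+3·0+2·4+2·6 = 30
Z: 6·6 = 36 | 6·0+5·4+3·0+2·0+2·8 = 36
X: 6·7 = 42 | 6·1+5·6+3·0+2·1+2·2 = 42
L: 6·6 = 36 | 6·0+5·1+3·5+2·2+2·6 = 36
G: 6·4 = 24 | 6·1+5·0+3·6+2·0+2·0 = 24
gcd(6,6,5,3,2,2) = 1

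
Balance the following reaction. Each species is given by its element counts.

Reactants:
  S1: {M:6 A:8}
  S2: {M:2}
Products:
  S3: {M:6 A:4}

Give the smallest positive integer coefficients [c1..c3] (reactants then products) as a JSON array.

Coefficients: [1, 3, 2]

M: 1·6+3·2 = 12 | 2·6 = 12
A: 1·8+3·0 = 8 | 2·4 = 8
gcd(1,3,2) = 1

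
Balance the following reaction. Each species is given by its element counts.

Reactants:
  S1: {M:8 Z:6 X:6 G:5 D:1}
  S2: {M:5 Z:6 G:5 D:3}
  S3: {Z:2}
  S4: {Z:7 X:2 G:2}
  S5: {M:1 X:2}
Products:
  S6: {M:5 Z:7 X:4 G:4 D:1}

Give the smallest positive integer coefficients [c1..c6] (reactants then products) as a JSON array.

M: 3·8+1·5+2·0+2·0+1·1 = 30 | 6·5 = 30
Z: 3·6+1·6+2·2+2·7+1·0 = 42 | 6·7 = 42
X: 3·6+1·0+2·0+2·2+1·2 = 24 | 6·4 = 24
G: 3·5+1·5+2·0+2·2+1·0 = 24 | 6·4 = 24
D: 3·1+1·3+2·0+2·0+1·0 = 6 | 6·1 = 6
gcd(3,1,2,2,1,6) = 1

Coefficients: [3, 1, 2, 2, 1, 6]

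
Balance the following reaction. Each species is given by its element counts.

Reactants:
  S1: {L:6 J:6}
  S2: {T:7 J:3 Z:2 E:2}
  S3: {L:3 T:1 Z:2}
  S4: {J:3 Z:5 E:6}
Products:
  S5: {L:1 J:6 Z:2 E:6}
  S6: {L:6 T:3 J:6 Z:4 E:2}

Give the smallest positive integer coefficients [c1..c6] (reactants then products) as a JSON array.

Coefficients: [5, 2, 1, 4, 3, 5]

L: 5·6+2·0+1·3+4·0 = 33 | 3·1+5·6 = 33
T: 5·0+2·7+1·1+4·0 = 15 | 3·0+5·3 = 15
J: 5·6+2·3+1·0+4·3 = 48 | 3·6+5·6 = 48
Z: 5·0+2·2+1·2+4·5 = 26 | 3·2+5·4 = 26
E: 5·0+2·2+1·0+4·6 = 28 | 3·6+5·2 = 28
gcd(5,2,1,4,3,5) = 1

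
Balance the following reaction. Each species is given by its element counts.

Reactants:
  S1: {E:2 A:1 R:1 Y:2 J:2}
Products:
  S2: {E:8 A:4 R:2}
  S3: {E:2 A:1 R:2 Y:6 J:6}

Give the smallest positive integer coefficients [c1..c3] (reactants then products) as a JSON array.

Coefficients: [6, 1, 2]

E: 6·2 = 12 | 1·8+2·2 = 12
A: 6·1 = 6 | 1·4+2·1 = 6
R: 6·1 = 6 | 1·2+2·2 = 6
Y: 6·2 = 12 | 1·0+2·6 = 12
J: 6·2 = 12 | 1·0+2·6 = 12
gcd(6,1,2) = 1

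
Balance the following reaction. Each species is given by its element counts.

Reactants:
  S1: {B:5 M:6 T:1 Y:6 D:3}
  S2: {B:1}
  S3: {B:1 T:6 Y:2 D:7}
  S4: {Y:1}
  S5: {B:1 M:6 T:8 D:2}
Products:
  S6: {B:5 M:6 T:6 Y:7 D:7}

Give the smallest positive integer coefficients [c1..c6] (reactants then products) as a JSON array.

Coefficients: [4, 1, 3, 5, 1, 5]

B: 4·5+1·1+3·1+5·0+1·1 = 25 | 5·5 = 25
M: 4·6+1·0+3·0+5·0+1·6 = 30 | 5·6 = 30
T: 4·1+1·0+3·6+5·0+1·8 = 30 | 5·6 = 30
Y: 4·6+1·0+3·2+5·1+1·0 = 35 | 5·7 = 35
D: 4·3+1·0+3·7+5·0+1·2 = 35 | 5·7 = 35
gcd(4,1,3,5,1,5) = 1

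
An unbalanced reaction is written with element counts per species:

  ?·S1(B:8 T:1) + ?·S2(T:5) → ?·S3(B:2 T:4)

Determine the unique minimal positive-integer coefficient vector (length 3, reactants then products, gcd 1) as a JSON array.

B: 1·8+3·0 = 8 | 4·2 = 8
T: 1·1+3·5 = 16 | 4·4 = 16
gcd(1,3,4) = 1

Coefficients: [1, 3, 4]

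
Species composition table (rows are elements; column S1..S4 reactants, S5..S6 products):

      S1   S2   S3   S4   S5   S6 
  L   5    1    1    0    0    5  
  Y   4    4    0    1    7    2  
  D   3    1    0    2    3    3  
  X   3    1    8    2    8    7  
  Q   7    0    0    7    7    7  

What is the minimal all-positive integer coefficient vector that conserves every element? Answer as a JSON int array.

L: 1·5+6·1+4·1+6·0 = 15 | 4·0+3·5 = 15
Y: 1·4+6·4+4·0+6·1 = 34 | 4·7+3·2 = 34
D: 1·3+6·1+4·0+6·2 = 21 | 4·3+3·3 = 21
X: 1·3+6·1+4·8+6·2 = 53 | 4·8+3·7 = 53
Q: 1·7+6·0+4·0+6·7 = 49 | 4·7+3·7 = 49
gcd(1,6,4,6,4,3) = 1

Coefficients: [1, 6, 4, 6, 4, 3]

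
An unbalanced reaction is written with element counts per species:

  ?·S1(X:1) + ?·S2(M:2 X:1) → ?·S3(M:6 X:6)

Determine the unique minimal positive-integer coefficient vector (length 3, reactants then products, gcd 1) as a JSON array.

M: 3·0+3·2 = 6 | 1·6 = 6
X: 3·1+3·1 = 6 | 1·6 = 6
gcd(3,3,1) = 1

Coefficients: [3, 3, 1]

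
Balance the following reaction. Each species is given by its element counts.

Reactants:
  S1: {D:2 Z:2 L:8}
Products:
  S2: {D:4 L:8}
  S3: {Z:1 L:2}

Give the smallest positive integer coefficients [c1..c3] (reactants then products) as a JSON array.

Coefficients: [2, 1, 4]

D: 2·2 = 4 | 1·4+4·0 = 4
Z: 2·2 = 4 | 1·0+4·1 = 4
L: 2·8 = 16 | 1·8+4·2 = 16
gcd(2,1,4) = 1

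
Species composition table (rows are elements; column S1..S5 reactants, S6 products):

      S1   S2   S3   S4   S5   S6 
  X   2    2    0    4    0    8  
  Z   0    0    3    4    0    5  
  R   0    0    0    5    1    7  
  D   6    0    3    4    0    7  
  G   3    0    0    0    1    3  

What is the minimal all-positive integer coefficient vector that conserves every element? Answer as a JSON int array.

Coefficients: [1, 5, 1, 3, 6, 3]

X: 1·2+5·2+1·0+3·4+6·0 = 24 | 3·8 = 24
Z: 1·0+5·0+1·3+3·4+6·0 = 15 | 3·5 = 15
R: 1·0+5·0+1·0+3·5+6·1 = 21 | 3·7 = 21
D: 1·6+5·0+1·3+3·4+6·0 = 21 | 3·7 = 21
G: 1·3+5·0+1·0+3·0+6·1 = 9 | 3·3 = 9
gcd(1,5,1,3,6,3) = 1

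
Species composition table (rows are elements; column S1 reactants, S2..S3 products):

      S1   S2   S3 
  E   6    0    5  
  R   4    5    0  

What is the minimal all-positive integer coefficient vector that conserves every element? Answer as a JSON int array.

E: 5·6 = 30 | 4·0+6·5 = 30
R: 5·4 = 20 | 4·5+6·0 = 20
gcd(5,4,6) = 1

Coefficients: [5, 4, 6]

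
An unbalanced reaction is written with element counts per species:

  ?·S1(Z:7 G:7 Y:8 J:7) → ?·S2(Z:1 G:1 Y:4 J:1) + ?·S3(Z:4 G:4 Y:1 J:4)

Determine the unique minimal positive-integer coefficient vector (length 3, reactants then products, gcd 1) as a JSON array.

Coefficients: [3, 5, 4]

Z: 3·7 = 21 | 5·1+4·4 = 21
G: 3·7 = 21 | 5·1+4·4 = 21
Y: 3·8 = 24 | 5·4+4·1 = 24
J: 3·7 = 21 | 5·1+4·4 = 21
gcd(3,5,4) = 1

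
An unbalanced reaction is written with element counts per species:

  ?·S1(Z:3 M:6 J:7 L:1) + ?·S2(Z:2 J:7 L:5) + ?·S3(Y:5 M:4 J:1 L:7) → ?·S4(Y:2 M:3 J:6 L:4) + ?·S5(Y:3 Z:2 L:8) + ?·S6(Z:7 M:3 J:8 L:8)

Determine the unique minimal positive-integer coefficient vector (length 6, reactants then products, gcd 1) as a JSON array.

Coefficients: [2, 5, 3, 6, 1, 2]

Y: 2·0+5·0+3·5 = 15 | 6·2+1·3+2·0 = 15
Z: 2·3+5·2+3·0 = 16 | 6·0+1·2+2·7 = 16
M: 2·6+5·0+3·4 = 24 | 6·3+1·0+2·3 = 24
J: 2·7+5·7+3·1 = 52 | 6·6+1·0+2·8 = 52
L: 2·1+5·5+3·7 = 48 | 6·4+1·8+2·8 = 48
gcd(2,5,3,6,1,2) = 1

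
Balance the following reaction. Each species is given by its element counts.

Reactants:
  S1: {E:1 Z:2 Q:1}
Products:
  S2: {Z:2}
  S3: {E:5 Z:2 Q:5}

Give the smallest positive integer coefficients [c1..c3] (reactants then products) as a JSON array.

E: 5·1 = 5 | 4·0+1·5 = 5
Z: 5·2 = 10 | 4·2+1·2 = 10
Q: 5·1 = 5 | 4·0+1·5 = 5
gcd(5,4,1) = 1

Coefficients: [5, 4, 1]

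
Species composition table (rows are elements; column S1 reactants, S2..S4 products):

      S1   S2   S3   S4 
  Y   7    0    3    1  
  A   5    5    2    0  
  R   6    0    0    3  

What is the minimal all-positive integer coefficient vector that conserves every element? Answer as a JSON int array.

Coefficients: [3, 1, 5, 6]

Y: 3·7 = 21 | 1·0+5·3+6·1 = 21
A: 3·5 = 15 | 1·5+5·2+6·0 = 15
R: 3·6 = 18 | 1·0+5·0+6·3 = 18
gcd(3,1,5,6) = 1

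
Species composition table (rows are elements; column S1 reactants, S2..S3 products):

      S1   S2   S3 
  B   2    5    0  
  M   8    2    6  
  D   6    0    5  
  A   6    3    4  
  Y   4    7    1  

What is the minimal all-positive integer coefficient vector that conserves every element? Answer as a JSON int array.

B: 5·2 = 10 | 2·5+6·0 = 10
M: 5·8 = 40 | 2·2+6·6 = 40
D: 5·6 = 30 | 2·0+6·5 = 30
A: 5·6 = 30 | 2·3+6·4 = 30
Y: 5·4 = 20 | 2·7+6·1 = 20
gcd(5,2,6) = 1

Coefficients: [5, 2, 6]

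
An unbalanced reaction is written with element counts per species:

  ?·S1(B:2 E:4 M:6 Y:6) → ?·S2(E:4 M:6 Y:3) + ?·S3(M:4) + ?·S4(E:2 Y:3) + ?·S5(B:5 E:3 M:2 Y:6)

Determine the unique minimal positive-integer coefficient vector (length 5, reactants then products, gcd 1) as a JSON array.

B: 5·2 = 10 | 1·0+5·0+5·0+2·5 = 10
E: 5·4 = 20 | 1·4+5·0+5·2+2·3 = 20
M: 5·6 = 30 | 1·6+5·4+5·0+2·2 = 30
Y: 5·6 = 30 | 1·3+5·0+5·3+2·6 = 30
gcd(5,1,5,5,2) = 1

Coefficients: [5, 1, 5, 5, 2]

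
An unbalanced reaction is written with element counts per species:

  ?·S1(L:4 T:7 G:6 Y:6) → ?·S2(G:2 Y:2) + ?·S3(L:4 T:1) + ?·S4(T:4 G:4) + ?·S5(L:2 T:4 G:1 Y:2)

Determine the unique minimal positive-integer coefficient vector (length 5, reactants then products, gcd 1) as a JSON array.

Coefficients: [3, 5, 1, 1, 4]

L: 3·4 = 12 | 5·0+1·4+1·0+4·2 = 12
T: 3·7 = 21 | 5·0+1·1+1·4+4·4 = 21
G: 3·6 = 18 | 5·2+1·0+1·4+4·1 = 18
Y: 3·6 = 18 | 5·2+1·0+1·0+4·2 = 18
gcd(3,5,1,1,4) = 1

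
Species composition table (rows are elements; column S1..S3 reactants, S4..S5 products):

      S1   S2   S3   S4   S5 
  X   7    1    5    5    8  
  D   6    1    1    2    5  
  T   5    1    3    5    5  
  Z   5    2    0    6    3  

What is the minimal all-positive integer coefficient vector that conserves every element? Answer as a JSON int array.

X: 4·7+5·1+5·5 = 58 | 2·5+6·8 = 58
D: 4·6+5·1+5·1 = 34 | 2·2+6·5 = 34
T: 4·5+5·1+5·3 = 40 | 2·5+6·5 = 40
Z: 4·5+5·2+5·0 = 30 | 2·6+6·3 = 30
gcd(4,5,5,2,6) = 1

Coefficients: [4, 5, 5, 2, 6]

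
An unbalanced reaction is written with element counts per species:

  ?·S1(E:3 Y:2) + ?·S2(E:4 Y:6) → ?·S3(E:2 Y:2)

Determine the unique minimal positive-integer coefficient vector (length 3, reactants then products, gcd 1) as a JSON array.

E: 2·3+1·4 = 10 | 5·2 = 10
Y: 2·2+1·6 = 10 | 5·2 = 10
gcd(2,1,5) = 1

Coefficients: [2, 1, 5]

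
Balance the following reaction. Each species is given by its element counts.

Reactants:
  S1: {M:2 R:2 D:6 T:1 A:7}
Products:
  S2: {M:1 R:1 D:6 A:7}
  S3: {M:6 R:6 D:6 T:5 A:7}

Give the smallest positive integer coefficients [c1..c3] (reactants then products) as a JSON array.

M: 5·2 = 10 | 4·1+1·6 = 10
R: 5·2 = 10 | 4·1+1·6 = 10
D: 5·6 = 30 | 4·6+1·6 = 30
T: 5·1 = 5 | 4·0+1·5 = 5
A: 5·7 = 35 | 4·7+1·7 = 35
gcd(5,4,1) = 1

Coefficients: [5, 4, 1]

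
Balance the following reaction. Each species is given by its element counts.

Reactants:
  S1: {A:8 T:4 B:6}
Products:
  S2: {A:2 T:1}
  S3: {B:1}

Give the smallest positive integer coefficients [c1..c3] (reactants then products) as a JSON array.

Coefficients: [1, 4, 6]

A: 1·8 = 8 | 4·2+6·0 = 8
T: 1·4 = 4 | 4·1+6·0 = 4
B: 1·6 = 6 | 4·0+6·1 = 6
gcd(1,4,6) = 1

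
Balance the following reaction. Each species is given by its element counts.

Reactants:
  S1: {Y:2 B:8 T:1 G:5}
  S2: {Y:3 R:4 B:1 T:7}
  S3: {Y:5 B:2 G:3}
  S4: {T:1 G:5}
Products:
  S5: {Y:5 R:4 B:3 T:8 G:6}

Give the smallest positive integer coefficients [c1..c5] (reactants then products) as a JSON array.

Coefficients: [1, 6, 2, 5, 6]

Y: 1·2+6·3+2·5+5·0 = 30 | 6·5 = 30
R: 1·0+6·4+2·0+5·0 = 24 | 6·4 = 24
B: 1·8+6·1+2·2+5·0 = 18 | 6·3 = 18
T: 1·1+6·7+2·0+5·1 = 48 | 6·8 = 48
G: 1·5+6·0+2·3+5·5 = 36 | 6·6 = 36
gcd(1,6,2,5,6) = 1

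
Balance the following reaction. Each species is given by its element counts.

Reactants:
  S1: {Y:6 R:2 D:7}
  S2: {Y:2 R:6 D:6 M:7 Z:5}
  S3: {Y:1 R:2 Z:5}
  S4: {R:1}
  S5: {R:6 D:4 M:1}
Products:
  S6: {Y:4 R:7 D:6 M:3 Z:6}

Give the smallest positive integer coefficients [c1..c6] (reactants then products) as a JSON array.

Y: 2·6+2·2+4·1+5·0+1·0 = 20 | 5·4 = 20
R: 2·2+2·6+4·2+5·1+1·6 = 35 | 5·7 = 35
D: 2·7+2·6+4·0+5·0+1·4 = 30 | 5·6 = 30
M: 2·0+2·7+4·0+5·0+1·1 = 15 | 5·3 = 15
Z: 2·0+2·5+4·5+5·0+1·0 = 30 | 5·6 = 30
gcd(2,2,4,5,1,5) = 1

Coefficients: [2, 2, 4, 5, 1, 5]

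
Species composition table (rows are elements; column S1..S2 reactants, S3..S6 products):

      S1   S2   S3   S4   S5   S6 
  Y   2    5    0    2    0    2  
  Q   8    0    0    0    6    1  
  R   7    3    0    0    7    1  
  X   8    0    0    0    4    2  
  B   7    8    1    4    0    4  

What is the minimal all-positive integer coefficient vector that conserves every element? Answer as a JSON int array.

Coefficients: [3, 2, 5, 2, 3, 6]

Y: 3·2+2·5 = 16 | 5·0+2·2+3·0+6·2 = 16
Q: 3·8+2·0 = 24 | 5·0+2·0+3·6+6·1 = 24
R: 3·7+2·3 = 27 | 5·0+2·0+3·7+6·1 = 27
X: 3·8+2·0 = 24 | 5·0+2·0+3·4+6·2 = 24
B: 3·7+2·8 = 37 | 5·1+2·4+3·0+6·4 = 37
gcd(3,2,5,2,3,6) = 1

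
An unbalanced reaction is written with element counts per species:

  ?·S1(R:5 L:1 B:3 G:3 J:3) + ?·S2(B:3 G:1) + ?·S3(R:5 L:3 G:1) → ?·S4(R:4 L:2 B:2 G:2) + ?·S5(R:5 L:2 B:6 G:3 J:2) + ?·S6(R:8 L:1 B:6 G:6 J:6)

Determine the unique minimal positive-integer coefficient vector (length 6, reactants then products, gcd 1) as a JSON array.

Coefficients: [4, 6, 3, 3, 3, 1]

R: 4·5+6·0+3·5 = 35 | 3·4+3·5+1·8 = 35
L: 4·1+6·0+3·3 = 13 | 3·2+3·2+1·1 = 13
B: 4·3+6·3+3·0 = 30 | 3·2+3·6+1·6 = 30
G: 4·3+6·1+3·1 = 21 | 3·2+3·3+1·6 = 21
J: 4·3+6·0+3·0 = 12 | 3·0+3·2+1·6 = 12
gcd(4,6,3,3,3,1) = 1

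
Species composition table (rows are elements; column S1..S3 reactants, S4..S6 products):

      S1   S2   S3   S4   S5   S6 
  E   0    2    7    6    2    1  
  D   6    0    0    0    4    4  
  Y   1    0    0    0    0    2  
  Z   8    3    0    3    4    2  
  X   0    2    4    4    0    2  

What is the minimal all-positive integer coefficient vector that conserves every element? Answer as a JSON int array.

Coefficients: [2, 1, 3, 3, 2, 1]

E: 2·0+1·2+3·7 = 23 | 3·6+2·2+1·1 = 23
D: 2·6+1·0+3·0 = 12 | 3·0+2·4+1·4 = 12
Y: 2·1+1·0+3·0 = 2 | 3·0+2·0+1·2 = 2
Z: 2·8+1·3+3·0 = 19 | 3·3+2·4+1·2 = 19
X: 2·0+1·2+3·4 = 14 | 3·4+2·0+1·2 = 14
gcd(2,1,3,3,2,1) = 1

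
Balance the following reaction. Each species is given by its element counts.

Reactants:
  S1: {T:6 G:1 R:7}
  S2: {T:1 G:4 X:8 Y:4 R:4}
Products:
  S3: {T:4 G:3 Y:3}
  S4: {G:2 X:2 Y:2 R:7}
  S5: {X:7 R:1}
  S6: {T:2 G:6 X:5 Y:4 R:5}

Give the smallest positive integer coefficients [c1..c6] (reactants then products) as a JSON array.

T: 2·6+6·1 = 18 | 4·4+4·0+5·0+1·2 = 18
G: 2·1+6·4 = 26 | 4·3+4·2+5·0+1·6 = 26
X: 2·0+6·8 = 48 | 4·0+4·2+5·7+1·5 = 48
Y: 2·0+6·4 = 24 | 4·3+4·2+5·0+1·4 = 24
R: 2·7+6·4 = 38 | 4·0+4·7+5·1+1·5 = 38
gcd(2,6,4,4,5,1) = 1

Coefficients: [2, 6, 4, 4, 5, 1]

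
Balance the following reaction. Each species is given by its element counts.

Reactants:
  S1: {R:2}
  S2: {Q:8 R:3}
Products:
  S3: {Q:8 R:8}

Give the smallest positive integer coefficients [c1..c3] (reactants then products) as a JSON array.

Q: 5·0+2·8 = 16 | 2·8 = 16
R: 5·2+2·3 = 16 | 2·8 = 16
gcd(5,2,2) = 1

Coefficients: [5, 2, 2]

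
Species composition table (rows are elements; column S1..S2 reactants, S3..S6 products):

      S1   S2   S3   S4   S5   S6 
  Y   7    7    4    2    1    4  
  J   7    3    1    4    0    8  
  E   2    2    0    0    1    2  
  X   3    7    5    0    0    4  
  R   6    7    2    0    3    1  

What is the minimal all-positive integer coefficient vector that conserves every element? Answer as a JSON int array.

Y: 1·7+3·7 = 28 | 4·4+1·2+6·1+1·4 = 28
J: 1·7+3·3 = 16 | 4·1+1·4+6·0+1·8 = 16
E: 1·2+3·2 = 8 | 4·0+1·0+6·1+1·2 = 8
X: 1·3+3·7 = 24 | 4·5+1·0+6·0+1·4 = 24
R: 1·6+3·7 = 27 | 4·2+1·0+6·3+1·1 = 27
gcd(1,3,4,1,6,1) = 1

Coefficients: [1, 3, 4, 1, 6, 1]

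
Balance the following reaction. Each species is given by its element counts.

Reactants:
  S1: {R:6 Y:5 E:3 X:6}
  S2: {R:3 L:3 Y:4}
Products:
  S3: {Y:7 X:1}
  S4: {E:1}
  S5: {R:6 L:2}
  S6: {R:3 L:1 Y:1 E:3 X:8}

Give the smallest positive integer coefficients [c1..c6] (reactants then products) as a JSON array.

Coefficients: [5, 5, 6, 6, 6, 3]

R: 5·6+5·3 = 45 | 6·0+6·0+6·6+3·3 = 45
L: 5·0+5·3 = 15 | 6·0+6·0+6·2+3·1 = 15
Y: 5·5+5·4 = 45 | 6·7+6·0+6·0+3·1 = 45
E: 5·3+5·0 = 15 | 6·0+6·1+6·0+3·3 = 15
X: 5·6+5·0 = 30 | 6·1+6·0+6·0+3·8 = 30
gcd(5,5,6,6,6,3) = 1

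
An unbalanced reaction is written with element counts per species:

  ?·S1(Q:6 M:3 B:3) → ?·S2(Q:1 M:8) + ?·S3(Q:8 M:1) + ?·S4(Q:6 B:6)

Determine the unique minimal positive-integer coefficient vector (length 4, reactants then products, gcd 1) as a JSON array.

Coefficients: [6, 2, 2, 3]

Q: 6·6 = 36 | 2·1+2·8+3·6 = 36
M: 6·3 = 18 | 2·8+2·1+3·0 = 18
B: 6·3 = 18 | 2·0+2·0+3·6 = 18
gcd(6,2,2,3) = 1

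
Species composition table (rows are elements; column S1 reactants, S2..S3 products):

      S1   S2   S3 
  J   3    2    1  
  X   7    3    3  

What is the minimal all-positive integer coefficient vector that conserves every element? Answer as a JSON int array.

Coefficients: [3, 2, 5]

J: 3·3 = 9 | 2·2+5·1 = 9
X: 3·7 = 21 | 2·3+5·3 = 21
gcd(3,2,5) = 1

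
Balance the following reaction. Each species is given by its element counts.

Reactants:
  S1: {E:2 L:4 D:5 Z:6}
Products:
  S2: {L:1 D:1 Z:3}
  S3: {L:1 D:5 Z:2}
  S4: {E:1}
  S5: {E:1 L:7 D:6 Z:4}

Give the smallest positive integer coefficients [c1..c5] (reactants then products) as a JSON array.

Coefficients: [3, 4, 1, 5, 1]

E: 3·2 = 6 | 4·0+1·0+5·1+1·1 = 6
L: 3·4 = 12 | 4·1+1·1+5·0+1·7 = 12
D: 3·5 = 15 | 4·1+1·5+5·0+1·6 = 15
Z: 3·6 = 18 | 4·3+1·2+5·0+1·4 = 18
gcd(3,4,1,5,1) = 1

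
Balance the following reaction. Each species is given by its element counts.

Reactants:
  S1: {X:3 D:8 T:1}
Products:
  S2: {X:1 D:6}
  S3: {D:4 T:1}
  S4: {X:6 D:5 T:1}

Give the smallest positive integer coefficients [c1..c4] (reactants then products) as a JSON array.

X: 5·3 = 15 | 3·1+3·0+2·6 = 15
D: 5·8 = 40 | 3·6+3·4+2·5 = 40
T: 5·1 = 5 | 3·0+3·1+2·1 = 5
gcd(5,3,3,2) = 1

Coefficients: [5, 3, 3, 2]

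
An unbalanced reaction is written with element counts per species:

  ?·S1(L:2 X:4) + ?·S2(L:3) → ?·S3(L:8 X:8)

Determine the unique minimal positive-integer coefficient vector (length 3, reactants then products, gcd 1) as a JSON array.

L: 6·2+4·3 = 24 | 3·8 = 24
X: 6·4+4·0 = 24 | 3·8 = 24
gcd(6,4,3) = 1

Coefficients: [6, 4, 3]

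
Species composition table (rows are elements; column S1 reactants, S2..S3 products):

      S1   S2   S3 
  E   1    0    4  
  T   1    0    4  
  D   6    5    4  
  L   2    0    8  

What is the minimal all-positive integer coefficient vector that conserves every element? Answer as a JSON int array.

Coefficients: [4, 4, 1]

E: 4·1 = 4 | 4·0+1·4 = 4
T: 4·1 = 4 | 4·0+1·4 = 4
D: 4·6 = 24 | 4·5+1·4 = 24
L: 4·2 = 8 | 4·0+1·8 = 8
gcd(4,4,1) = 1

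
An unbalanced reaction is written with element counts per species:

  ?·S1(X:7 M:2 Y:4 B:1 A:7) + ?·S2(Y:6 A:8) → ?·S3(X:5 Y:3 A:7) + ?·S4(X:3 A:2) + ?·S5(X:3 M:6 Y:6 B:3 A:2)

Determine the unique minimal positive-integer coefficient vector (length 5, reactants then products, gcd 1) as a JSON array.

Coefficients: [6, 1, 6, 2, 2]

X: 6·7+1·0 = 42 | 6·5+2·3+2·3 = 42
M: 6·2+1·0 = 12 | 6·0+2·0+2·6 = 12
Y: 6·4+1·6 = 30 | 6·3+2·0+2·6 = 30
B: 6·1+1·0 = 6 | 6·0+2·0+2·3 = 6
A: 6·7+1·8 = 50 | 6·7+2·2+2·2 = 50
gcd(6,1,6,2,2) = 1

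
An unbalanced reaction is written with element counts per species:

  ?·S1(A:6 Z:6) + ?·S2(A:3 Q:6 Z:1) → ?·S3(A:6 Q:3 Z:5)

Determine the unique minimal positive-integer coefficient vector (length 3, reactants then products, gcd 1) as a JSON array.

Coefficients: [3, 2, 4]

A: 3·6+2·3 = 24 | 4·6 = 24
Q: 3·0+2·6 = 12 | 4·3 = 12
Z: 3·6+2·1 = 20 | 4·5 = 20
gcd(3,2,4) = 1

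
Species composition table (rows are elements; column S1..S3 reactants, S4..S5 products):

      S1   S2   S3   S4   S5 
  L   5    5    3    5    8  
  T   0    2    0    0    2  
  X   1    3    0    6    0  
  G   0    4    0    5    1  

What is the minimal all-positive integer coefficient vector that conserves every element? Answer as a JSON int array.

L: 3·5+5·5+5·3 = 55 | 3·5+5·8 = 55
T: 3·0+5·2+5·0 = 10 | 3·0+5·2 = 10
X: 3·1+5·3+5·0 = 18 | 3·6+5·0 = 18
G: 3·0+5·4+5·0 = 20 | 3·5+5·1 = 20
gcd(3,5,5,3,5) = 1

Coefficients: [3, 5, 5, 3, 5]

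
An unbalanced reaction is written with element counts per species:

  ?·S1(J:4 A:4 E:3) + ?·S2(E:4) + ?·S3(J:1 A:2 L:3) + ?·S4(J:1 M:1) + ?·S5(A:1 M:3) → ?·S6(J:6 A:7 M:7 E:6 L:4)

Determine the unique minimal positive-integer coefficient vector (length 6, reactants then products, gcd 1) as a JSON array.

J: 2·4+3·0+4·1+6·1+5·0 = 18 | 3·6 = 18
A: 2·4+3·0+4·2+6·0+5·1 = 21 | 3·7 = 21
M: 2·0+3·0+4·0+6·1+5·3 = 21 | 3·7 = 21
E: 2·3+3·4+4·0+6·0+5·0 = 18 | 3·6 = 18
L: 2·0+3·0+4·3+6·0+5·0 = 12 | 3·4 = 12
gcd(2,3,4,6,5,3) = 1

Coefficients: [2, 3, 4, 6, 5, 3]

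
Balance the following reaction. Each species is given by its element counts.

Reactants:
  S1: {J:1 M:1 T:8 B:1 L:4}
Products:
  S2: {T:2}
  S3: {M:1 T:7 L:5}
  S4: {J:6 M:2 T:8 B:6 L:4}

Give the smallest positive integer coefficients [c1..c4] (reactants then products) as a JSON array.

J: 6·1 = 6 | 6·0+4·0+1·6 = 6
M: 6·1 = 6 | 6·0+4·1+1·2 = 6
T: 6·8 = 48 | 6·2+4·7+1·8 = 48
B: 6·1 = 6 | 6·0+4·0+1·6 = 6
L: 6·4 = 24 | 6·0+4·5+1·4 = 24
gcd(6,6,4,1) = 1

Coefficients: [6, 6, 4, 1]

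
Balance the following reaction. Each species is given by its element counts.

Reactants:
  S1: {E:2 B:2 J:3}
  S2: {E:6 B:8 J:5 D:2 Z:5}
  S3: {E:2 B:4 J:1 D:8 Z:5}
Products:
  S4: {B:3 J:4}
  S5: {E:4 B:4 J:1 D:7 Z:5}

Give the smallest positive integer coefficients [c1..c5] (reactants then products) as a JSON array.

E: 4·2+1·6+5·2 = 24 | 4·0+6·4 = 24
B: 4·2+1·8+5·4 = 36 | 4·3+6·4 = 36
J: 4·3+1·5+5·1 = 22 | 4·4+6·1 = 22
D: 4·0+1·2+5·8 = 42 | 4·0+6·7 = 42
Z: 4·0+1·5+5·5 = 30 | 4·0+6·5 = 30
gcd(4,1,5,4,6) = 1

Coefficients: [4, 1, 5, 4, 6]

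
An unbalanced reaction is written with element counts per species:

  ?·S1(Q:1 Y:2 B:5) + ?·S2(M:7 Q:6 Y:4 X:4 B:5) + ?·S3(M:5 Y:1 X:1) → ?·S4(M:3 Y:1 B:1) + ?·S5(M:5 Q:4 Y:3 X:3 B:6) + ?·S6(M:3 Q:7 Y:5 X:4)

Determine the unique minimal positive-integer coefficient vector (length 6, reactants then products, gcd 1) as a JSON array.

Coefficients: [3, 4, 3, 5, 5, 1]

M: 3·0+4·7+3·5 = 43 | 5·3+5·5+1·3 = 43
Q: 3·1+4·6+3·0 = 27 | 5·0+5·4+1·7 = 27
Y: 3·2+4·4+3·1 = 25 | 5·1+5·3+1·5 = 25
X: 3·0+4·4+3·1 = 19 | 5·0+5·3+1·4 = 19
B: 3·5+4·5+3·0 = 35 | 5·1+5·6+1·0 = 35
gcd(3,4,3,5,5,1) = 1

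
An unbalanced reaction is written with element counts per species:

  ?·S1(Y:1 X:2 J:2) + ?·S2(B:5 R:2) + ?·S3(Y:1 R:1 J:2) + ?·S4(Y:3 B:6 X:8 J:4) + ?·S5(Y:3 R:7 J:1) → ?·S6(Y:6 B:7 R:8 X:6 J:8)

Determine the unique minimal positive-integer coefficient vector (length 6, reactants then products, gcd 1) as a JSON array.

Y: 5·1+3·0+4·1+1·3+2·3 = 18 | 3·6 = 18
B: 5·0+3·5+4·0+1·6+2·0 = 21 | 3·7 = 21
R: 5·0+3·2+4·1+1·0+2·7 = 24 | 3·8 = 24
X: 5·2+3·0+4·0+1·8+2·0 = 18 | 3·6 = 18
J: 5·2+3·0+4·2+1·4+2·1 = 24 | 3·8 = 24
gcd(5,3,4,1,2,3) = 1

Coefficients: [5, 3, 4, 1, 2, 3]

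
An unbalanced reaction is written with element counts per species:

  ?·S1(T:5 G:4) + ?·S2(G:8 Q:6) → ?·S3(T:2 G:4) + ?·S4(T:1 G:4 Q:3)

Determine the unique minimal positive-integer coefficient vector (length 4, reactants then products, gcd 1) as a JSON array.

T: 2·5+3·0 = 10 | 2·2+6·1 = 10
G: 2·4+3·8 = 32 | 2·4+6·4 = 32
Q: 2·0+3·6 = 18 | 2·0+6·3 = 18
gcd(2,3,2,6) = 1

Coefficients: [2, 3, 2, 6]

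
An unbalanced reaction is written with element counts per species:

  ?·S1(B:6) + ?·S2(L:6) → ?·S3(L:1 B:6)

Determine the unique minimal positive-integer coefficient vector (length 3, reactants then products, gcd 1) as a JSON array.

L: 6·0+1·6 = 6 | 6·1 = 6
B: 6·6+1·0 = 36 | 6·6 = 36
gcd(6,1,6) = 1

Coefficients: [6, 1, 6]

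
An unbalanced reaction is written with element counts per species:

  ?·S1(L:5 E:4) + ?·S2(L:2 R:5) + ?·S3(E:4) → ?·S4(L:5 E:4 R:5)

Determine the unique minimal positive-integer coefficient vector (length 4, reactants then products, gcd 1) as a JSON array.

Coefficients: [3, 5, 2, 5]

L: 3·5+5·2+2·0 = 25 | 5·5 = 25
E: 3·4+5·0+2·4 = 20 | 5·4 = 20
R: 3·0+5·5+2·0 = 25 | 5·5 = 25
gcd(3,5,2,5) = 1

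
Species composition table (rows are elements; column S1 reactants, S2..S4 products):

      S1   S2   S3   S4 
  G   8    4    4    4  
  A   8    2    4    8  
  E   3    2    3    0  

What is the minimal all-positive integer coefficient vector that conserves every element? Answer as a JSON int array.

G: 5·8 = 40 | 6·4+1·4+3·4 = 40
A: 5·8 = 40 | 6·2+1·4+3·8 = 40
E: 5·3 = 15 | 6·2+1·3+3·0 = 15
gcd(5,6,1,3) = 1

Coefficients: [5, 6, 1, 3]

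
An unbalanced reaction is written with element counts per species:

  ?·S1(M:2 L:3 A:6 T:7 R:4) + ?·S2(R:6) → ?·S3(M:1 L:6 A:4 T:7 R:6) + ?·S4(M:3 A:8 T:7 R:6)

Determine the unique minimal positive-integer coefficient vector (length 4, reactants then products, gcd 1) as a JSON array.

Coefficients: [6, 2, 3, 3]

M: 6·2+2·0 = 12 | 3·1+3·3 = 12
L: 6·3+2·0 = 18 | 3·6+3·0 = 18
A: 6·6+2·0 = 36 | 3·4+3·8 = 36
T: 6·7+2·0 = 42 | 3·7+3·7 = 42
R: 6·4+2·6 = 36 | 3·6+3·6 = 36
gcd(6,2,3,3) = 1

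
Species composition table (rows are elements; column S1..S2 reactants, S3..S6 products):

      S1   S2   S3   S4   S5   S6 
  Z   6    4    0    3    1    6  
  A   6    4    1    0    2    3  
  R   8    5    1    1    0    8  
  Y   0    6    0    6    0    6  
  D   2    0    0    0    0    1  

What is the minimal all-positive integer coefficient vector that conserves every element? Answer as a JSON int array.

Z: 1·6+3·4 = 18 | 6·0+1·3+3·1+2·6 = 18
A: 1·6+3·4 = 18 | 6·1+1·0+3·2+2·3 = 18
R: 1·8+3·5 = 23 | 6·1+1·1+3·0+2·8 = 23
Y: 1·0+3·6 = 18 | 6·0+1·6+3·0+2·6 = 18
D: 1·2+3·0 = 2 | 6·0+1·0+3·0+2·1 = 2
gcd(1,3,6,1,3,2) = 1

Coefficients: [1, 3, 6, 1, 3, 2]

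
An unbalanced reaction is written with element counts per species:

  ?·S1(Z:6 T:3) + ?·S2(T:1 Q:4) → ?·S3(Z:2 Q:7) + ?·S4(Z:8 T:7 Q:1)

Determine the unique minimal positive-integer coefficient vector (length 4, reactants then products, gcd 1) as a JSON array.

Coefficients: [5, 6, 3, 3]

Z: 5·6+6·0 = 30 | 3·2+3·8 = 30
T: 5·3+6·1 = 21 | 3·0+3·7 = 21
Q: 5·0+6·4 = 24 | 3·7+3·1 = 24
gcd(5,6,3,3) = 1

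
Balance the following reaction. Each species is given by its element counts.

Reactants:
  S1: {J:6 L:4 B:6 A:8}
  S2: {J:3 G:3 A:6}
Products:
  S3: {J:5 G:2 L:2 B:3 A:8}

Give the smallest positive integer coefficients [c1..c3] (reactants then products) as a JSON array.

J: 3·6+4·3 = 30 | 6·5 = 30
G: 3·0+4·3 = 12 | 6·2 = 12
L: 3·4+4·0 = 12 | 6·2 = 12
B: 3·6+4·0 = 18 | 6·3 = 18
A: 3·8+4·6 = 48 | 6·8 = 48
gcd(3,4,6) = 1

Coefficients: [3, 4, 6]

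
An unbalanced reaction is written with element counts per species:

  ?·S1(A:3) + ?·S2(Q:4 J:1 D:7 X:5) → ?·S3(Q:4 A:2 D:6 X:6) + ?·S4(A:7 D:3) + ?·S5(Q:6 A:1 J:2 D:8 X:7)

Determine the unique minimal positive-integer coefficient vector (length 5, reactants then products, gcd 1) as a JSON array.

Coefficients: [6, 4, 1, 2, 2]

Q: 6·0+4·4 = 16 | 1·4+2·0+2·6 = 16
A: 6·3+4·0 = 18 | 1·2+2·7+2·1 = 18
J: 6·0+4·1 = 4 | 1·0+2·0+2·2 = 4
D: 6·0+4·7 = 28 | 1·6+2·3+2·8 = 28
X: 6·0+4·5 = 20 | 1·6+2·0+2·7 = 20
gcd(6,4,1,2,2) = 1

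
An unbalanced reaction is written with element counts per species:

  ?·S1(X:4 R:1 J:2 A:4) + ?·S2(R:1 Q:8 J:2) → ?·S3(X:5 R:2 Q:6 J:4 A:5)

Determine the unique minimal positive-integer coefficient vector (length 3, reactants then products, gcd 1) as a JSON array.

Coefficients: [5, 3, 4]

X: 5·4+3·0 = 20 | 4·5 = 20
R: 5·1+3·1 = 8 | 4·2 = 8
Q: 5·0+3·8 = 24 | 4·6 = 24
J: 5·2+3·2 = 16 | 4·4 = 16
A: 5·4+3·0 = 20 | 4·5 = 20
gcd(5,3,4) = 1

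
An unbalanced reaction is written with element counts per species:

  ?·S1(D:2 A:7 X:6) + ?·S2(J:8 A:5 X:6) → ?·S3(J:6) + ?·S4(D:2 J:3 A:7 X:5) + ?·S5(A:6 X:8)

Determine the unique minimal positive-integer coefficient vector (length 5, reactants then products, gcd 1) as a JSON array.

D: 4·2+6·0 = 8 | 6·0+4·2+5·0 = 8
J: 4·0+6·8 = 48 | 6·6+4·3+5·0 = 48
A: 4·7+6·5 = 58 | 6·0+4·7+5·6 = 58
X: 4·6+6·6 = 60 | 6·0+4·5+5·8 = 60
gcd(4,6,6,4,5) = 1

Coefficients: [4, 6, 6, 4, 5]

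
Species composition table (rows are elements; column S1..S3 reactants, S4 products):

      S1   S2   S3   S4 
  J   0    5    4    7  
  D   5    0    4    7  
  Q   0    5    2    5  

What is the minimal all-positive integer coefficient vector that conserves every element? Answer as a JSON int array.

Coefficients: [3, 3, 5, 5]

J: 3·0+3·5+5·4 = 35 | 5·7 = 35
D: 3·5+3·0+5·4 = 35 | 5·7 = 35
Q: 3·0+3·5+5·2 = 25 | 5·5 = 25
gcd(3,3,5,5) = 1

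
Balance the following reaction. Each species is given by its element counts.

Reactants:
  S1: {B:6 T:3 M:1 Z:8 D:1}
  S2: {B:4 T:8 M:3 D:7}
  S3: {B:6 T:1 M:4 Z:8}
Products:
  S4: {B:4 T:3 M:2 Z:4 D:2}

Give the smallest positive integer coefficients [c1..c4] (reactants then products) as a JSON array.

B: 1·6+1·4+1·6 = 16 | 4·4 = 16
T: 1·3+1·8+1·1 = 12 | 4·3 = 12
M: 1·1+1·3+1·4 = 8 | 4·2 = 8
Z: 1·8+1·0+1·8 = 16 | 4·4 = 16
D: 1·1+1·7+1·0 = 8 | 4·2 = 8
gcd(1,1,1,4) = 1

Coefficients: [1, 1, 1, 4]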